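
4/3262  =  2/1631 = 0.00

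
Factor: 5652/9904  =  2^ (  -  2)*3^2*157^1*619^( - 1 )   =  1413/2476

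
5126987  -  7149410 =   -  2022423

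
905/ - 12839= - 1 + 11934/12839 = - 0.07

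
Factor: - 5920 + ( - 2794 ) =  - 2^1*4357^1 = - 8714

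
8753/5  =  1750+3/5 = 1750.60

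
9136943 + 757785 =9894728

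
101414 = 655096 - 553682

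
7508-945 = 6563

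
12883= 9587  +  3296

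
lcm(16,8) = 16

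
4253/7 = 4253/7=607.57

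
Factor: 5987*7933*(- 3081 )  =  - 3^1*13^1* 79^1  *  5987^1*7933^1 = - 146331697551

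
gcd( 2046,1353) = 33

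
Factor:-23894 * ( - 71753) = 2^1*11^2*13^1*593^1*919^1= 1714466182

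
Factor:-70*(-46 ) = 2^2*5^1*7^1*23^1 = 3220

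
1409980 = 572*2465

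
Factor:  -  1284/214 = - 2^1*3^1 = -6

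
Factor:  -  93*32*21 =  - 2^5*3^2 * 7^1*31^1 = - 62496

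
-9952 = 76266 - 86218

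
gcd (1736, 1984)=248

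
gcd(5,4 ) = 1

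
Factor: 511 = 7^1 * 73^1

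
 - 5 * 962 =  - 4810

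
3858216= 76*50766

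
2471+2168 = 4639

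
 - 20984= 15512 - 36496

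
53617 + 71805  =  125422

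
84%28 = 0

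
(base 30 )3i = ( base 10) 108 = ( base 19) 5d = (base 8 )154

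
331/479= 331/479 = 0.69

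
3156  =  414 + 2742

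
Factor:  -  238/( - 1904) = 1/8 = 2^(  -  3)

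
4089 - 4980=  -  891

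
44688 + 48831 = 93519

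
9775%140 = 115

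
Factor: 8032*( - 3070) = -24658240 = - 2^6*5^1*251^1*307^1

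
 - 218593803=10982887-229576690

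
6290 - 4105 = 2185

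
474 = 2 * 237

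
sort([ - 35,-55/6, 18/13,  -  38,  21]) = [  -  38,-35, - 55/6 , 18/13, 21 ] 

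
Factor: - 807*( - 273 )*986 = 217226646   =  2^1  *3^2*7^1 * 13^1*17^1*29^1*269^1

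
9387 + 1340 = 10727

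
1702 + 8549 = 10251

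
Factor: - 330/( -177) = 110/59 = 2^1 * 5^1 * 11^1*59^(-1 )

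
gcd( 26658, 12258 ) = 18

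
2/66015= 2/66015 = 0.00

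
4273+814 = 5087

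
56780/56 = 1013 + 13/14  =  1013.93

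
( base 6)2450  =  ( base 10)606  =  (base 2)1001011110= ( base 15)2A6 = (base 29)KQ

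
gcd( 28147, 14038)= 1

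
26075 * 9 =234675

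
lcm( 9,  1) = 9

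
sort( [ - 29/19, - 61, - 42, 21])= [ - 61, - 42, - 29/19,21 ] 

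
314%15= 14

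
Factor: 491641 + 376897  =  2^1 * 11^2 * 37^1*97^1 = 868538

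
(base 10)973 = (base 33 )tg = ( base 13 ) 59b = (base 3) 1100001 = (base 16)3cd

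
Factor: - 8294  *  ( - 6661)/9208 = 27623167/4604 = 2^( - 2) * 11^1*13^1 *29^1*1151^( - 1 )*6661^1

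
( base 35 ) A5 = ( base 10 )355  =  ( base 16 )163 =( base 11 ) 2A3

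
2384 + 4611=6995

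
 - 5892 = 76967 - 82859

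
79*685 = 54115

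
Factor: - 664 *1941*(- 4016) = 2^7*3^1*83^1*251^1*647^1= 5175917184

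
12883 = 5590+7293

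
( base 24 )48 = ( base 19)59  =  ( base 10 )104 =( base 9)125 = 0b1101000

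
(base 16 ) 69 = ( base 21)50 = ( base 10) 105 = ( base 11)96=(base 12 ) 89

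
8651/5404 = 8651/5404=1.60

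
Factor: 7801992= 2^3 * 3^2*11^1*9851^1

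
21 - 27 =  - 6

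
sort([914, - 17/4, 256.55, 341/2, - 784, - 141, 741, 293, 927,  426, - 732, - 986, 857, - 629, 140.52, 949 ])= [ - 986, - 784, - 732, - 629, - 141, - 17/4,140.52, 341/2,256.55,293,426, 741, 857,914,927, 949]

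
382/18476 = 191/9238=0.02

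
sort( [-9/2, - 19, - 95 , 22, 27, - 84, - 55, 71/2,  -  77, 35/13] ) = [ - 95,- 84,-77,-55, - 19, - 9/2,35/13,  22,27, 71/2]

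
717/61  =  717/61 = 11.75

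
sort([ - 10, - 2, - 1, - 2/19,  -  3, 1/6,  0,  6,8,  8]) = [ - 10, - 3, - 2, - 1, - 2/19,  0,  1/6,6, 8, 8]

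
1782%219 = 30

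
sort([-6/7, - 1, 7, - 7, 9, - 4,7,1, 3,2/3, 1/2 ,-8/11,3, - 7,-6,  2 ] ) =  [-7, - 7  , - 6,-4 ,-1,-6/7,-8/11, 1/2,2/3, 1,2,3 , 3, 7 , 7,9 ]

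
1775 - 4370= - 2595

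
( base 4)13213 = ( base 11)403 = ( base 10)487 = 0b111100111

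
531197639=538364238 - 7166599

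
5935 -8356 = -2421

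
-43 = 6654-6697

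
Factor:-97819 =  - 23^1  *4253^1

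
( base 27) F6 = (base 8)633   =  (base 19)12c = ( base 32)cr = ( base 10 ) 411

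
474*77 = 36498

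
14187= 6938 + 7249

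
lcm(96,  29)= 2784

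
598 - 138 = 460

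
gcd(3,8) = 1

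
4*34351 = 137404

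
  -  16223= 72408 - 88631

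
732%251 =230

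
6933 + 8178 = 15111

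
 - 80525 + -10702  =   - 91227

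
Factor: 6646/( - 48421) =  - 2^1*41^ (-1)*1181^(- 1)*3323^1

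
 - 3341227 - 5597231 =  - 8938458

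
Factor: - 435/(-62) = 2^( - 1) * 3^1*5^1*29^1*31^( - 1 )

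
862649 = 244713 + 617936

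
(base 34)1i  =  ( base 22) 28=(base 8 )64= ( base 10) 52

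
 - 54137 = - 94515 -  - 40378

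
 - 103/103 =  - 1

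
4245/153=27 + 38/51 = 27.75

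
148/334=74/167 = 0.44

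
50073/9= 5563 + 2/3 = 5563.67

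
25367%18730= 6637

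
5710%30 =10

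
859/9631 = 859/9631= 0.09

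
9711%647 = 6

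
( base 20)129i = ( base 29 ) ak8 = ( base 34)7qm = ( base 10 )8998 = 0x2326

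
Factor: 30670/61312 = 2^(  -  6 )*5^1 * 479^( - 1)*  3067^1=15335/30656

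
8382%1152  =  318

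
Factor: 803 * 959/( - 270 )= - 770077/270 = - 2^(-1 )*3^( - 3)*5^( - 1 )*7^1 * 11^1 * 73^1*137^1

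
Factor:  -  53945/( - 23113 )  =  5^1*29^( - 1 )*797^(-1 )  *10789^1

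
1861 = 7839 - 5978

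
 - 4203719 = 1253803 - 5457522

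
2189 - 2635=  - 446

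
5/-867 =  - 1 + 862/867 = -0.01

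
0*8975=0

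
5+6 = 11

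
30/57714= 5/9619 = 0.00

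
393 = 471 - 78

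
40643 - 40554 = 89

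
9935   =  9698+237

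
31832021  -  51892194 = -20060173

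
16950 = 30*565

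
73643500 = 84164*875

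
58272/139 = 419 + 31/139 = 419.22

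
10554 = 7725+2829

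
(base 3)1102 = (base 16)26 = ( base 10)38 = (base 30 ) 18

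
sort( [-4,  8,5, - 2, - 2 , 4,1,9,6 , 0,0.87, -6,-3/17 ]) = [ - 6, - 4, - 2, - 2,-3/17,0,0.87,1, 4,5 , 6,8, 9] 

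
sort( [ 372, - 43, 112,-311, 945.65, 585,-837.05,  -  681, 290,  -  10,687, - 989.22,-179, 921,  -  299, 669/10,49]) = [ - 989.22, - 837.05, - 681, - 311,-299, - 179, - 43,  -  10, 49,669/10, 112, 290, 372,585,687,921, 945.65] 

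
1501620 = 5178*290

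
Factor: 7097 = 47^1 * 151^1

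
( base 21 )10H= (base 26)HG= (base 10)458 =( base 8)712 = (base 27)GQ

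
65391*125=8173875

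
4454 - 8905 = - 4451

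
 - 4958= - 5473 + 515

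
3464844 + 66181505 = 69646349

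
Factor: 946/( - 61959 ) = -2^1*3^(-1)*11^1*19^( - 1)*43^1  *1087^(- 1 )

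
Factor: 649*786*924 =2^3*3^2 * 7^1*11^2*59^1*131^1 = 471345336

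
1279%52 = 31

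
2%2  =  0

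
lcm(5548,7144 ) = 521512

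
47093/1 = 47093 = 47093.00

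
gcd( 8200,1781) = 1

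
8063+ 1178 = 9241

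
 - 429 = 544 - 973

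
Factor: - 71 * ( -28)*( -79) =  - 2^2*7^1*71^1*79^1   =  -157052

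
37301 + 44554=81855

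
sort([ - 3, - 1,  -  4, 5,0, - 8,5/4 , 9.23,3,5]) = [  -  8, - 4, - 3, -1,0, 5/4, 3,5,5,  9.23]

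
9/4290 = 3/1430 = 0.00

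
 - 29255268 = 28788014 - 58043282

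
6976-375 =6601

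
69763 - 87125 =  -17362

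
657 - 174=483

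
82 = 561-479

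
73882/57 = 1296 + 10/57 = 1296.18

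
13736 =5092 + 8644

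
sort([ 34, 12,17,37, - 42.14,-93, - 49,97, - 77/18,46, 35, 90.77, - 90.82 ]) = [-93, - 90.82,-49, - 42.14, - 77/18,12, 17, 34 , 35 , 37, 46,90.77,97]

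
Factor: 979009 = 979009^1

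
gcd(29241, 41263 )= 1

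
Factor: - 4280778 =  - 2^1*3^2*237821^1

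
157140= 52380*3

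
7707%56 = 35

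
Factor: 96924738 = 2^1*3^1*19^1*41^1*89^1 * 233^1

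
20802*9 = 187218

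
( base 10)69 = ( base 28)2D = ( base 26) 2h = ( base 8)105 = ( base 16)45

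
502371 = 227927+274444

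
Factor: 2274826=2^1*73^1*15581^1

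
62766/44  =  2853/2  =  1426.50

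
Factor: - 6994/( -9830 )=3497/4915 = 5^(- 1)*13^1*269^1*983^( - 1 )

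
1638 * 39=63882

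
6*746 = 4476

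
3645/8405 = 729/1681 = 0.43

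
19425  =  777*25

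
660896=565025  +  95871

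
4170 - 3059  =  1111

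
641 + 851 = 1492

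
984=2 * 492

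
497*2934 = 1458198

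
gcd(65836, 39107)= 1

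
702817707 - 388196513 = 314621194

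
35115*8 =280920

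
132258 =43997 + 88261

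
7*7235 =50645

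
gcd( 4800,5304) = 24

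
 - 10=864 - 874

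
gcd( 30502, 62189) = 1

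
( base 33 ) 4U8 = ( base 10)5354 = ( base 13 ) 258B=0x14EA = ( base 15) 18BE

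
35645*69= 2459505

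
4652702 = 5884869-1232167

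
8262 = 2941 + 5321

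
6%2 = 0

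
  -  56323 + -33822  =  -90145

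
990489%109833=1992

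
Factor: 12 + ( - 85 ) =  - 73  =  - 73^1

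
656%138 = 104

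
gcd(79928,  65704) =8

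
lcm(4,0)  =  0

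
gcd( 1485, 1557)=9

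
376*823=309448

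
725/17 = 42 + 11/17=42.65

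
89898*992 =89178816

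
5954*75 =446550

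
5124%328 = 204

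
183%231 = 183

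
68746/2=34373 = 34373.00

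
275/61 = 275/61 = 4.51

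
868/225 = 868/225 = 3.86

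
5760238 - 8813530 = -3053292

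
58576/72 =813  +  5/9=813.56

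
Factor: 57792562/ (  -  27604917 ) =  - 2^1*3^ ( - 2)*283^1*727^( -1)*4219^( - 1)*102107^1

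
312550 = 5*62510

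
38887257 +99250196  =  138137453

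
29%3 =2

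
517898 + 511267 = 1029165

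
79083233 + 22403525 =101486758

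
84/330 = 14/55 = 0.25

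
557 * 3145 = 1751765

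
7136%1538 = 984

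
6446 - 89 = 6357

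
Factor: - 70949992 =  - 2^3*  2017^1*4397^1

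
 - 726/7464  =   - 121/1244 = - 0.10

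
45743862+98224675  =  143968537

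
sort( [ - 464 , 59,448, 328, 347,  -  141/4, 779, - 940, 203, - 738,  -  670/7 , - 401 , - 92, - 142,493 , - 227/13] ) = [-940,-738,  -  464, -401,-142 , - 670/7, - 92, - 141/4, - 227/13, 59, 203,328, 347,448, 493, 779]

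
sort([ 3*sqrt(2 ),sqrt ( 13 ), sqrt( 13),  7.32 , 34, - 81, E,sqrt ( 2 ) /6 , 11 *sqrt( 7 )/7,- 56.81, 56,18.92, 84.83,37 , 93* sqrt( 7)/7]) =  [ - 81, - 56.81,sqrt( 2) /6, E,sqrt( 13), sqrt(13 ), 11*sqrt( 7 )/7,3*sqrt(2 ),7.32, 18.92 , 34,93*sqrt( 7)/7,37 , 56,84.83]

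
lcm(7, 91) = 91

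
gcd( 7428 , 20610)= 6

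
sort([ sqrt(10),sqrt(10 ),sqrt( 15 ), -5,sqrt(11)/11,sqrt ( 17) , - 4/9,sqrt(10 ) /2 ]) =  [ - 5, - 4/9,sqrt (11)/11,sqrt( 10 )/2, sqrt(10 ),sqrt (10), sqrt(15),sqrt( 17 )] 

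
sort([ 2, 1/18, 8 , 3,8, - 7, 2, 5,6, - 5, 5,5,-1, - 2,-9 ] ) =[-9, - 7, - 5 , - 2, - 1, 1/18, 2,2, 3,5, 5, 5, 6, 8, 8 ] 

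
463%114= 7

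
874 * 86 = 75164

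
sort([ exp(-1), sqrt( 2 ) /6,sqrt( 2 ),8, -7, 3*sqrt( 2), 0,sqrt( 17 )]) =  [-7,  0, sqrt( 2)/6,exp(-1) , sqrt( 2), sqrt( 17),3 *sqrt( 2), 8 ] 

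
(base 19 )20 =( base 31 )17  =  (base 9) 42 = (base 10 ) 38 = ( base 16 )26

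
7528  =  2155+5373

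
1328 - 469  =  859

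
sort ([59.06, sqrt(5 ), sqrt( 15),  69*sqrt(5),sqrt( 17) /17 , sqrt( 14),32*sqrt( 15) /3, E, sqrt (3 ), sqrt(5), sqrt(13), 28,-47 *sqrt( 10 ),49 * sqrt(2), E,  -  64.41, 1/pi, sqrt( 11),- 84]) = [-47*sqrt(10),-84,-64.41,sqrt(17 ) /17,1/pi, sqrt( 3 ) , sqrt(5),sqrt( 5 ),E,E,sqrt(11 ), sqrt(13),sqrt(14)  ,  sqrt( 15),28, 32 *sqrt( 15 )/3,59.06,49*sqrt(2), 69 * sqrt ( 5 )]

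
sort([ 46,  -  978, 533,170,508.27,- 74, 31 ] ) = [ - 978, - 74, 31, 46, 170, 508.27,533] 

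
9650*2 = 19300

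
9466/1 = 9466= 9466.00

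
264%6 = 0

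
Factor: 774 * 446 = 345204= 2^2*3^2*43^1*223^1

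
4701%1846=1009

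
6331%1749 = 1084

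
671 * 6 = 4026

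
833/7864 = 833/7864 = 0.11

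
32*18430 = 589760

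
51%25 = 1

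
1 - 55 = -54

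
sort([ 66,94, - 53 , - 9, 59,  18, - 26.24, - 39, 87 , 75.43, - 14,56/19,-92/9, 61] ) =[ - 53, - 39, -26.24, - 14, - 92/9, - 9, 56/19  ,  18, 59,61,66 , 75.43, 87,94 ] 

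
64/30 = 32/15 = 2.13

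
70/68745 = 14/13749= 0.00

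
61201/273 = 8743/39 = 224.18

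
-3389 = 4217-7606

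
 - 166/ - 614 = 83/307 = 0.27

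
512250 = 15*34150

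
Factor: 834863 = 131^1  *  6373^1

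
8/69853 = 8/69853 = 0.00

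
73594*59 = 4342046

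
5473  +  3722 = 9195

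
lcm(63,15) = 315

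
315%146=23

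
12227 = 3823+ 8404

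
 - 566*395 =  - 223570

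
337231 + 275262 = 612493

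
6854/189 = 36 + 50/189 = 36.26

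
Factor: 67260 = 2^2*3^1 * 5^1*19^1*59^1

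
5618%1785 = 263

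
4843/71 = 68  +  15/71 = 68.21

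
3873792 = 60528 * 64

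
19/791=19/791 =0.02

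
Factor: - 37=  - 37^1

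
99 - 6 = 93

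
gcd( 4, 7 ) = 1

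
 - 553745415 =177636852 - 731382267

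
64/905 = 64/905 = 0.07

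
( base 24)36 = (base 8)116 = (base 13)60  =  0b1001110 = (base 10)78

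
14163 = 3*4721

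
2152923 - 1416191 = 736732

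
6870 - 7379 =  -509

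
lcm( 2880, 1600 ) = 14400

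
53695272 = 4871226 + 48824046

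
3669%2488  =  1181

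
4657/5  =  931 + 2/5 = 931.40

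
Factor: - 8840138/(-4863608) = 4420069/2431804 = 2^( - 2 )*607951^( - 1 )*4420069^1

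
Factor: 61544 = 2^3 * 7^2 *157^1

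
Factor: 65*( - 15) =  - 975 = - 3^1 *5^2 * 13^1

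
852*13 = 11076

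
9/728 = 9/728 = 0.01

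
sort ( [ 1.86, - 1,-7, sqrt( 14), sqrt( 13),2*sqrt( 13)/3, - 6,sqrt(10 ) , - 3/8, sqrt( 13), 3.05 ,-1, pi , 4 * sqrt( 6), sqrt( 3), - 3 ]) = [  -  7,- 6,-3, - 1,-1, - 3/8, sqrt ( 3), 1.86,2*sqrt ( 13 )/3, 3.05, pi, sqrt( 10),sqrt(13),sqrt( 13), sqrt ( 14 ), 4*sqrt(6 ) ] 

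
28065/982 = 28 + 569/982=28.58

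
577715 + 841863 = 1419578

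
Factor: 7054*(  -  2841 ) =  -20040414= -2^1*3^1 * 947^1*3527^1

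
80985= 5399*15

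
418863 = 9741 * 43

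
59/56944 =59/56944=0.00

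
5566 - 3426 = 2140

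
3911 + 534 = 4445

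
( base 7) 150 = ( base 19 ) 48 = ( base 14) 60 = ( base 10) 84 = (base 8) 124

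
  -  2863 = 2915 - 5778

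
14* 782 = 10948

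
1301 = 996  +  305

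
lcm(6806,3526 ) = 292658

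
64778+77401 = 142179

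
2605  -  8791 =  - 6186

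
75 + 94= 169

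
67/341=67/341 =0.20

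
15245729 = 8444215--6801514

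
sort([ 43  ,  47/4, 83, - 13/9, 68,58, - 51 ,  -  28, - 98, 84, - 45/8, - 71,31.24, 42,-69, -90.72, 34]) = [ - 98, - 90.72, - 71, - 69 , - 51, - 28,-45/8,  -  13/9, 47/4, 31.24 , 34, 42,43, 58 , 68,83,84]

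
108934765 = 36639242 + 72295523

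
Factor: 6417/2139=3  =  3^1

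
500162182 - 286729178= 213433004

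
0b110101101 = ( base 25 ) h4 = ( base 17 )184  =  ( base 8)655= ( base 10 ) 429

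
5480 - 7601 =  - 2121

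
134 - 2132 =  - 1998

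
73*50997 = 3722781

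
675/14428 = 675/14428=0.05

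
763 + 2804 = 3567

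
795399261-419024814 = 376374447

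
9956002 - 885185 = 9070817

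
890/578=445/289 = 1.54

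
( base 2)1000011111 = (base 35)fi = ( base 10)543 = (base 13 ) 32A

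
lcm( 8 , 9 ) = 72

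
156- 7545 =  - 7389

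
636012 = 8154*78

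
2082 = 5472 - 3390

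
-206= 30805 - 31011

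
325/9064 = 325/9064=0.04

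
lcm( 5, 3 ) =15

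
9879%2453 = 67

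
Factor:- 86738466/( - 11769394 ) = 43369233/5884697  =  3^1*7^( -1)*13^( - 1 )*691^1*20921^1*64667^ ( -1 )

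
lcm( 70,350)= 350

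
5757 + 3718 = 9475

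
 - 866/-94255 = 866/94255 = 0.01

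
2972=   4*743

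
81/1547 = 81/1547 =0.05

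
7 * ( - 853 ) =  - 5971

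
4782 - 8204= - 3422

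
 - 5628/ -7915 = 5628/7915 = 0.71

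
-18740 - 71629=-90369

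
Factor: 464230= 2^1*5^1*13^1*3571^1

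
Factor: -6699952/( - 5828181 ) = 2^4*3^(-1) * 7^1*163^1*367^1  *  1942727^( - 1) 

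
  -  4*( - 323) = 1292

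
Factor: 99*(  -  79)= -3^2*11^1*79^1 = -7821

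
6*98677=592062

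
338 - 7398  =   - 7060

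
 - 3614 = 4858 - 8472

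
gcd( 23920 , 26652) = 4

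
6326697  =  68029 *93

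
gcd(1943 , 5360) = 67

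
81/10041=27/3347  =  0.01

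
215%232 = 215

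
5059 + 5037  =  10096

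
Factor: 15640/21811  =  920/1283 = 2^3*5^1*23^1*1283^(-1) 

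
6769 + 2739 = 9508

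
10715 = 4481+6234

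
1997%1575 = 422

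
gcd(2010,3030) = 30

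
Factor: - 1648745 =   -  5^1*7^1*17^2*163^1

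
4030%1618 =794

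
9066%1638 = 876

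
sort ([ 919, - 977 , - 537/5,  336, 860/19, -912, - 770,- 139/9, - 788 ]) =[ - 977,-912, - 788, - 770,  -  537/5, - 139/9, 860/19,  336,  919]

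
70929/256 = 70929/256 = 277.07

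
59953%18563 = 4264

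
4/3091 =4/3091 = 0.00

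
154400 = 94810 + 59590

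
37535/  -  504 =-75 + 265/504 = - 74.47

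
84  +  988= 1072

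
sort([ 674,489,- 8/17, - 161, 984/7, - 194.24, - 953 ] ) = [ - 953, -194.24, - 161, - 8/17, 984/7,489,674] 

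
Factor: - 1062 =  - 2^1*3^2*59^1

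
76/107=76/107 = 0.71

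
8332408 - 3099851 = 5232557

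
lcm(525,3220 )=48300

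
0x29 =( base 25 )1G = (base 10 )41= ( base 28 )1d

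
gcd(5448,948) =12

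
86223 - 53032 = 33191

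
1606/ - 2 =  - 803/1 = -803.00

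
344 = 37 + 307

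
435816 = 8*54477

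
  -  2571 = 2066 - 4637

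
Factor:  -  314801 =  - 23^1*13687^1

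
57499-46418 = 11081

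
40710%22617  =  18093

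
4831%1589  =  64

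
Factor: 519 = 3^1 * 173^1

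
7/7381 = 7/7381 = 0.00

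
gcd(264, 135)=3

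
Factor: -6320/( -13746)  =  40/87 =2^3*3^(-1 )*5^1 * 29^( - 1) 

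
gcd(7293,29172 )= 7293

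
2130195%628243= 245466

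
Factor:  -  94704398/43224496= - 2^( - 3)*7^( - 1)*19^1*41^ ( - 1)*97^1* 9413^( - 1)*25693^1= - 47352199/21612248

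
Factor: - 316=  - 2^2*79^1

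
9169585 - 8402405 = 767180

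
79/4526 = 79/4526 = 0.02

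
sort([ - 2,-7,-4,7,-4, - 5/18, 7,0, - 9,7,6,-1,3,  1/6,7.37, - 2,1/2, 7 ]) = [  -  9,  -  7,-4,-4,  -  2, - 2,-1,  -  5/18, 0,1/6,1/2,3, 6,7,7,7,7,7.37 ] 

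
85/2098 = 85/2098 = 0.04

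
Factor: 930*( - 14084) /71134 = -2^2*3^1 * 5^1 *31^1*503^1*5081^ ( - 1) = - 935580/5081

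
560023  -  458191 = 101832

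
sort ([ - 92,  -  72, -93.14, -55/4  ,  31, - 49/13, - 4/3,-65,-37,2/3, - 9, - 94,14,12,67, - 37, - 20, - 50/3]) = [-94,-93.14, - 92, - 72,-65, - 37, -37, - 20,-50/3 , - 55/4 , - 9,-49/13, - 4/3,2/3,12,14,31,67]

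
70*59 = 4130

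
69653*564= 39284292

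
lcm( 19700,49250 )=98500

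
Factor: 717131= 41^1*17491^1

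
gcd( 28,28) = 28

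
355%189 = 166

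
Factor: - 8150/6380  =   - 815/638 = - 2^(-1)*5^1* 11^( - 1)*29^( - 1 )*163^1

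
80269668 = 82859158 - 2589490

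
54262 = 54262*1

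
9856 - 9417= 439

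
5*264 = 1320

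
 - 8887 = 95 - 8982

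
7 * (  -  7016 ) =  - 49112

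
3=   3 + 0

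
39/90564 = 13/30188 = 0.00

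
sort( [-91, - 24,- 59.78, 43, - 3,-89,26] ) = [  -  91, - 89,- 59.78  , - 24, - 3, 26,43 ] 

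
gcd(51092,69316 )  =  4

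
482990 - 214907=268083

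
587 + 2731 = 3318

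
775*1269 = 983475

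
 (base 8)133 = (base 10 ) 91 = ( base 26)3d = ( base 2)1011011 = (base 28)37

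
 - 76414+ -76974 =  - 153388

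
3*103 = 309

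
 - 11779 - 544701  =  - 556480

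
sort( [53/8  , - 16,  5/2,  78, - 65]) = [-65,  -  16, 5/2,53/8, 78] 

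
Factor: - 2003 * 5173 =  - 7^1 * 739^1 * 2003^1 = - 10361519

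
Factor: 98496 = 2^6*3^4*19^1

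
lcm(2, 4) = 4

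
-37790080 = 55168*(-685 ) 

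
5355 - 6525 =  - 1170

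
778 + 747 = 1525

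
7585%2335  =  580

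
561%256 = 49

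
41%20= 1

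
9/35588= 9/35588 = 0.00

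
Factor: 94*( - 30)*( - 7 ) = 2^2*3^1*5^1*7^1*47^1 = 19740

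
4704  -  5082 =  - 378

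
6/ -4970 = -3/2485 = -0.00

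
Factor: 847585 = 5^1 * 283^1*599^1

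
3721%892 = 153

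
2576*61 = 157136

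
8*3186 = 25488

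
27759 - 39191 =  - 11432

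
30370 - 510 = 29860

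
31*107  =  3317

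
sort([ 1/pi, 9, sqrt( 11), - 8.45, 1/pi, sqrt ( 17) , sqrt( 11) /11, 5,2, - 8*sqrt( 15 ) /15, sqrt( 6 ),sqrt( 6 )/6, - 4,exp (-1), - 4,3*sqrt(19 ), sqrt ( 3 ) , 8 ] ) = [-8.45,-4, - 4,-8*sqrt ( 15)/15, sqrt( 11)/11,1/pi,1/pi,  exp( - 1), sqrt( 6 ) /6 , sqrt(3),2, sqrt( 6),sqrt(11) , sqrt(17 ),5, 8,9, 3 * sqrt( 19 )]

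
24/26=12/13 = 0.92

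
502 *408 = 204816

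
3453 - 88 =3365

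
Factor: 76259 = 76259^1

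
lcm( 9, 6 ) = 18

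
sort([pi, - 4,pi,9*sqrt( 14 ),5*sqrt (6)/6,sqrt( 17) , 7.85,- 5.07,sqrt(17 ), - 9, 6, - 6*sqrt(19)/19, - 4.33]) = [ - 9, - 5.07, - 4.33, - 4, - 6*sqrt( 19) /19, 5*sqrt( 6)/6,pi,pi, sqrt(  17),sqrt( 17), 6,7.85,9*sqrt( 14) ] 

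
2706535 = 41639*65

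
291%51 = 36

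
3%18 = 3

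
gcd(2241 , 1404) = 27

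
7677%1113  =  999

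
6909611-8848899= - 1939288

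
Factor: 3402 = 2^1 *3^5*7^1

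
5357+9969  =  15326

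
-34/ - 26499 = 34/26499= 0.00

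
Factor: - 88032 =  - 2^5*3^1*7^1*131^1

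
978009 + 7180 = 985189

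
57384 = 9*6376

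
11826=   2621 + 9205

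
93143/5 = 93143/5  =  18628.60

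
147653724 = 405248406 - 257594682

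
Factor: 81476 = 2^2*20369^1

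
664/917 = 664/917 = 0.72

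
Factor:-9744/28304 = -21/61  =  -3^1 * 7^1*61^(  -  1 )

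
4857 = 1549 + 3308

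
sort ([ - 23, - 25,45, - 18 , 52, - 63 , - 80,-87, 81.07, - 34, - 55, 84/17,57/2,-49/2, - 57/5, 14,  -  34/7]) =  [ - 87, - 80, - 63, - 55,-34 ,  -  25, - 49/2, - 23,  -  18, - 57/5,-34/7,84/17, 14 , 57/2, 45,52 , 81.07] 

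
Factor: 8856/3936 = 9/4 = 2^( - 2)*3^2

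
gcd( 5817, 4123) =7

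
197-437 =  - 240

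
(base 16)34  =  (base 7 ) 103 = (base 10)52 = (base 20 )2C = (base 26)20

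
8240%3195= 1850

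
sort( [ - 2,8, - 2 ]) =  [ - 2, - 2, 8 ]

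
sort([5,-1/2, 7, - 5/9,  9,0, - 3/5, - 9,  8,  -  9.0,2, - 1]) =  [ - 9, - 9.0, -1, - 3/5, - 5/9, - 1/2, 0, 2,5, 7,8, 9]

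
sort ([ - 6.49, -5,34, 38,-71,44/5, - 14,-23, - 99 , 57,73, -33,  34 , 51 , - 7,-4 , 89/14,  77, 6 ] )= [ - 99,-71,-33,-23, -14,-7,-6.49 , - 5, - 4 , 6,89/14 , 44/5, 34,  34,  38,51, 57,  73,77 ] 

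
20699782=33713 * 614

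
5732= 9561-3829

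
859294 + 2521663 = 3380957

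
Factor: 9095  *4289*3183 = 124163912265 = 3^1 * 5^1*17^1*107^1*1061^1*4289^1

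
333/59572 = 333/59572 = 0.01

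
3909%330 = 279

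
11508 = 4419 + 7089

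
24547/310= 24547/310= 79.18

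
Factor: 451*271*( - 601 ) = - 11^1*41^1*271^1*601^1=-73454821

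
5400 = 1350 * 4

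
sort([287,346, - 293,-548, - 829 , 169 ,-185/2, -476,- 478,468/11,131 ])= [-829, - 548, - 478, - 476, - 293, -185/2 , 468/11,131, 169,287,346 ] 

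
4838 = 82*59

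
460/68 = 115/17= 6.76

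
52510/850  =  61 + 66/85= 61.78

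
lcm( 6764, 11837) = 47348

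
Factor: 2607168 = 2^6 *3^1*37^1*367^1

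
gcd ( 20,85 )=5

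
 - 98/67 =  - 98/67 = - 1.46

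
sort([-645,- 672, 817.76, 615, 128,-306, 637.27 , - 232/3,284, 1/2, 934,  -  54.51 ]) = [ - 672,- 645, - 306, - 232/3, - 54.51, 1/2, 128,284, 615, 637.27, 817.76 , 934 ]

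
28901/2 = 14450 + 1/2  =  14450.50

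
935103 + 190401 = 1125504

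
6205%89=64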